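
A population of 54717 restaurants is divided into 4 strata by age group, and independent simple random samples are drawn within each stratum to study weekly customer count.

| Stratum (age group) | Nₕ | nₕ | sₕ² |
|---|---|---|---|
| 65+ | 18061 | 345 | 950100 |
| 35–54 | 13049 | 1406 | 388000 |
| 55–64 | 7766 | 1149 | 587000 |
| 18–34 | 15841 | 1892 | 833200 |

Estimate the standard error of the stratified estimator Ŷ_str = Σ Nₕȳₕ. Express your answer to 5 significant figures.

Var(Ŷ_str) = Σₕ Nₕ²(1 − fₕ)sₕ²/nₕ.
65+: 18061²·(1 − 345/18061)·950100/345 = 8.8116591 × 10^11.
35–54: 13049²·(1 − 1406/13049)·388000/1406 = 4.1926493 × 10^10.
55–64: 7766²·(1 − 1149/7766)·587000/1149 = 2.6252858 × 10^10.
18–34: 15841²·(1 − 1892/15841)·833200/1892 = 9.7309177 × 10^10.
Sum = 1.0466544 × 10^12.
SE = √(1.0466544 × 10^12) = 1.0231 × 10^6.

1.0231 × 10^6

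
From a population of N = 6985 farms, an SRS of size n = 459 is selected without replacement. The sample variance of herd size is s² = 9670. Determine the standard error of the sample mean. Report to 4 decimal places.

4.4366

Under SRS without replacement, Var(ȳ) = (1 − f)·s²/n with f = n/N = 459/6985 = 0.06571224.
Var(ȳ) = (1 − 0.06571224)·9670/459 = 0.93428776·21.067538 = 19.683143.
SE(ȳ) = √(19.683143) = 4.4366.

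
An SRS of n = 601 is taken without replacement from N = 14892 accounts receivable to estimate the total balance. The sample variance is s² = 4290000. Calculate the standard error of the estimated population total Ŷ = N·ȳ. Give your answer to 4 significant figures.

1.233 × 10^6

Var(Ŷ) = N²·Var(ȳ) = N²·(1 − n/N)·s²/n.
f = 601/14892 = 0.04035724; Var(ȳ) = 0.95964276·4290000/601 = 6850.029.
Var(Ŷ) = 14892² · 6850.029 = 1.5191423 × 10^12.
SE(Ŷ) = √(1.5191423 × 10^12) = 1.233 × 10^6.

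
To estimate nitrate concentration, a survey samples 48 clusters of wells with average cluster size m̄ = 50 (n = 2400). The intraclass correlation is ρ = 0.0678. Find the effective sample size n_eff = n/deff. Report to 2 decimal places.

deff = 1 + (50 − 1)·0.0678 = 1 + 3.3222 = 4.3222.
n_eff = 2400 / 4.3222 = 555.27.

555.27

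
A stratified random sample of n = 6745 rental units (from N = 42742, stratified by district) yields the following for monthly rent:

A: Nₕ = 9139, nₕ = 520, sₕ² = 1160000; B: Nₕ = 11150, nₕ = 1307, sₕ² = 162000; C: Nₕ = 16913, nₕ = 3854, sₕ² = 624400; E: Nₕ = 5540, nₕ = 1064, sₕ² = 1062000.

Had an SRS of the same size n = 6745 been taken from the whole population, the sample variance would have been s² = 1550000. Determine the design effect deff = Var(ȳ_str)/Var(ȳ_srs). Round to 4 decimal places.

Var(ȳ_str) = Σ Wₕ²(1−fₕ)sₕ²/nₕ with Wₕ = Nₕ/42742:
  A: (9139/42742)²·(1−520/9139)·1160000/520 = 96.183488
  B: (11150/42742)²·(1−1307/11150)·162000/1307 = 7.4461555
  C: (16913/42742)²·(1−3854/16913)·624400/3854 = 19.587187
  E: (5540/42742)²·(1−1064/5540)·1062000/1064 = 13.547933
  → Var(ȳ_str) = 136.76476.
Var(ȳ_srs) = (1 − 6745/42742)·1550000/6745 = 193.53576.
deff = 136.76476 / 193.53576 = 0.7067.

0.7067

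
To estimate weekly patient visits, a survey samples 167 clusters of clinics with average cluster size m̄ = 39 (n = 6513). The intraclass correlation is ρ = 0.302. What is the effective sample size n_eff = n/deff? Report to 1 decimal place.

deff = 1 + (39 − 1)·0.302 = 1 + 11.476 = 12.476.
n_eff = 6513 / 12.476 = 522.0.

522.0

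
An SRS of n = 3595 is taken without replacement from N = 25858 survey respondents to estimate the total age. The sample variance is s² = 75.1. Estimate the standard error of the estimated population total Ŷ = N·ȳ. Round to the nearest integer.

3468

Var(Ŷ) = N²·Var(ȳ) = N²·(1 − n/N)·s²/n.
f = 3595/25858 = 0.13902854; Var(ȳ) = 0.86097146·75.1/3595 = 0.017985802.
Var(Ŷ) = 25858² · 0.017985802 = 1.2025958 × 10^7.
SE(Ŷ) = √(1.2025958 × 10^7) = 3468.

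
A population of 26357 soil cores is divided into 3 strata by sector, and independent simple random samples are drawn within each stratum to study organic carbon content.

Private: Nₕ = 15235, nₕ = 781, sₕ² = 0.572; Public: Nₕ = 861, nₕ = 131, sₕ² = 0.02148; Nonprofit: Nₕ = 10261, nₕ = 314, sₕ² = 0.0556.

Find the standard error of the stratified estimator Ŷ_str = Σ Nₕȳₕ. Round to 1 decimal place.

Var(Ŷ_str) = Σₕ Nₕ²(1 − fₕ)sₕ²/nₕ.
Private: 15235²·(1 − 781/15235)·0.572/781 = 161278.14.
Public: 861²·(1 − 131/861)·0.02148/131 = 103.05973.
Nonprofit: 10261²·(1 − 314/10261)·0.0556/314 = 18072.863.
Sum = 179454.06.
SE = √(179454.06) = 423.6.

423.6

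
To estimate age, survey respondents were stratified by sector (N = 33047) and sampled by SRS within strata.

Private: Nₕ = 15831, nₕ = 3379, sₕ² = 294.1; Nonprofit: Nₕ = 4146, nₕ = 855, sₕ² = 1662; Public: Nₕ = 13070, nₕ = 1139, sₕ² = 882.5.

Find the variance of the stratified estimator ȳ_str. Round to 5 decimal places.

0.15063

Var(ȳ_str) = Σₕ Wₕ²(1 − fₕ)sₕ²/nₕ with Wₕ = Nₕ/N, N = 33047.
Private: Wₕ = 0.47904500; term = 0.47904500²·(1 − 0.21344198)·294.1/3379 = 0.015710507.
Nonprofit: Wₕ = 0.12545768; term = 0.12545768²·(1 − 0.20622287)·1662/855 = 0.024286113.
Public: Wₕ = 0.39549732; term = 0.39549732²·(1 − 0.08714614)·882.5/1139 = 0.11063164.
Sum = 0.15062826.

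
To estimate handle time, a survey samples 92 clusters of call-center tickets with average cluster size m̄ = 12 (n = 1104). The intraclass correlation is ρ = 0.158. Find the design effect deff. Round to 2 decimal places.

2.74

deff = 1 + (12 − 1)·0.158 = 1 + 1.738 = 2.738.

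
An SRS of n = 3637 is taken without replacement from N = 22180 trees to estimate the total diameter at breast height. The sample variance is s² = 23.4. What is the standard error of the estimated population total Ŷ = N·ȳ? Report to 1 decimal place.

Var(Ŷ) = N²·Var(ȳ) = N²·(1 − n/N)·s²/n.
f = 3637/22180 = 0.16397656; Var(ȳ) = 0.83602344·23.4/3637 = 0.0053788696.
Var(Ŷ) = 22180² · 0.0053788696 = 2.6461478 × 10^6.
SE(Ŷ) = √(2.6461478 × 10^6) = 1626.7.

1626.7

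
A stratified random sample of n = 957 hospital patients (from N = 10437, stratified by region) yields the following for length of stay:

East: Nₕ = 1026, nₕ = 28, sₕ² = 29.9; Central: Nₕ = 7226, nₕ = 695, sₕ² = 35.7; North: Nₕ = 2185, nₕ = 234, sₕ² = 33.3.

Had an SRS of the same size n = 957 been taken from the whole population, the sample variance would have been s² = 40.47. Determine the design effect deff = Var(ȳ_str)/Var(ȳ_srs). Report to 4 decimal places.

Var(ȳ_str) = Σ Wₕ²(1−fₕ)sₕ²/nₕ with Wₕ = Nₕ/10437:
  East: (1026/10437)²·(1−28/1026)·29.9/28 = 0.010037827
  Central: (7226/10437)²·(1−695/7226)·35.7/695 = 0.022254082
  North: (2185/10437)²·(1−234/2185)·33.3/234 = 0.005569109
  → Var(ȳ_str) = 0.037861018.
Var(ȳ_srs) = (1 − 957/10437)·40.47/957 = 0.03841085.
deff = 0.037861018 / 0.03841085 = 0.9857.

0.9857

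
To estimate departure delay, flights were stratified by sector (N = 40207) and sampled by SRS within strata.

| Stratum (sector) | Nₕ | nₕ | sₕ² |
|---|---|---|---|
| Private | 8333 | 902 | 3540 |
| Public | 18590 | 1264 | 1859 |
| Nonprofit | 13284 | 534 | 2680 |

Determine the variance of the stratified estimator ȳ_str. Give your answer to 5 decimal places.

0.96917

Var(ȳ_str) = Σₕ Wₕ²(1 − fₕ)sₕ²/nₕ with Wₕ = Nₕ/N, N = 40207.
Private: Wₕ = 0.20725247; term = 0.20725247²·(1 − 0.10824433)·3540/902 = 0.15032874.
Public: Wₕ = 0.46235730; term = 0.46235730²·(1 − 0.06799354)·1859/1264 = 0.29302635.
Nonprofit: Wₕ = 0.33039023; term = 0.33039023²·(1 − 0.04019874)·2680/534 = 0.52581049.
Sum = 0.96916558.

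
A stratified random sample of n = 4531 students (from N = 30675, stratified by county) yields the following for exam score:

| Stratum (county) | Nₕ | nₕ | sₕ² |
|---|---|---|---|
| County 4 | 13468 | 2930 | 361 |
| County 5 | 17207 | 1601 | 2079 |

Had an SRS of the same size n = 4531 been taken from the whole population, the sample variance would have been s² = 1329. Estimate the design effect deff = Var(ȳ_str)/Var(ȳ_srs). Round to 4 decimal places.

Var(ȳ_str) = Σ Wₕ²(1−fₕ)sₕ²/nₕ with Wₕ = Nₕ/30675:
  County 4: (13468/30675)²·(1−2930/13468)·361/2930 = 0.018583681
  County 5: (17207/30675)²·(1−1601/17207)·2079/1601 = 0.37058751
  → Var(ȳ_str) = 0.38917119.
Var(ȳ_srs) = (1 − 4531/30675)·1329/4531 = 0.24998755.
deff = 0.38917119 / 0.24998755 = 1.5568.

1.5568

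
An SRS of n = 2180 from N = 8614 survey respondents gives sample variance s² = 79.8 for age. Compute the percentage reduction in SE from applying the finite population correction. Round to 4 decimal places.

f = n/N = 2180/8614 = 0.25307639.
SE_no-fpc = √(s²/n) = 0.19132565; SE_fpc = √((1−f)s²/n) = 0.1653527.
Ratio = √(1−f) = 0.86424743. Reduction = 100·(1 − 0.86424743) = 13.5753%.

13.5753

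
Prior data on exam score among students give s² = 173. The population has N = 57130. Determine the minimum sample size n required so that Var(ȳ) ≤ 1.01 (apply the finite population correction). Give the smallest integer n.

Without fpc, n₀ = s²/D = 173/1.01 = 171.2871.
With fpc, (1 − n/N)·s²/n ≤ D requires n ≥ n₀/(1 + n₀/N) = 171.2871/(1 + 171.2871/57130) = 170.7751.
Rounding up, n = 171.

171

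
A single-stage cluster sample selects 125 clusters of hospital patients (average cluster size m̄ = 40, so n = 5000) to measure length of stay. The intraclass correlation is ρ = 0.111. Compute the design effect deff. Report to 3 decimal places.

5.329

deff = 1 + (40 − 1)·0.111 = 1 + 4.329 = 5.329.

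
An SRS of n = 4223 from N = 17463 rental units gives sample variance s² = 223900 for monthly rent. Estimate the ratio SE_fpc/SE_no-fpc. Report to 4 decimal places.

f = n/N = 4223/17463 = 0.24182557.
SE_no-fpc = √(s²/n) = 7.2814271; SE_fpc = √((1−f)s²/n) = 6.3401725.
Ratio = √(1−f) = 0.87073212.

0.8707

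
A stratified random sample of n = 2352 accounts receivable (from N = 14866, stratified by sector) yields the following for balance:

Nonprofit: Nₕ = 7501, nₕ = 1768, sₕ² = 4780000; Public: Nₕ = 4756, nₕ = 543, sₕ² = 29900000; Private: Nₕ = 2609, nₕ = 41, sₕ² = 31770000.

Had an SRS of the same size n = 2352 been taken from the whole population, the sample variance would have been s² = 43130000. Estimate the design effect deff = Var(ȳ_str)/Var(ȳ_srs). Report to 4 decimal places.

Var(ȳ_str) = Σ Wₕ²(1−fₕ)sₕ²/nₕ with Wₕ = Nₕ/14866:
  Nonprofit: (7501/14866)²·(1−1768/7501)·4780000/1768 = 526.08811
  Public: (4756/14866)²·(1−543/4756)·29900000/543 = 4992.4808
  Private: (2609/14866)²·(1−41/2609)·31770000/41 = 23491.687
  → Var(ȳ_str) = 29010.256.
Var(ȳ_srs) = (1 − 2352/14866)·43130000/2352 = 15436.334.
deff = 29010.256 / 15436.334 = 1.8793.

1.8793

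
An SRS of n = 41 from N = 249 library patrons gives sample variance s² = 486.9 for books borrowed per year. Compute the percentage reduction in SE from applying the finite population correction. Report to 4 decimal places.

8.6030

f = n/N = 41/249 = 0.16465863.
SE_no-fpc = √(s²/n) = 3.4461007; SE_fpc = √((1−f)s²/n) = 3.149633.
Ratio = √(1−f) = 0.91397011. Reduction = 100·(1 − 0.91397011) = 8.6030%.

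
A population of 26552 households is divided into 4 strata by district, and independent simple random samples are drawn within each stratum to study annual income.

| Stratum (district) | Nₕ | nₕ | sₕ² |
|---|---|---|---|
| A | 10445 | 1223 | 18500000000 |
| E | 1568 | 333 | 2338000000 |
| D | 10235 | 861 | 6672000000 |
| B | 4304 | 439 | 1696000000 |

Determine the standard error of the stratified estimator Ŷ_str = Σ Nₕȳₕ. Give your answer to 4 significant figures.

Var(Ŷ_str) = Σₕ Nₕ²(1 − fₕ)sₕ²/nₕ.
A: 10445²·(1 − 1223/10445)·18500000000/1223 = 1.4570647 × 10^15.
E: 1568²·(1 − 333/1568)·2338000000/333 = 1.3596067 × 10^13.
D: 10235²·(1 − 861/10235)·6672000000/861 = 7.4347382 × 10^14.
B: 4304²·(1 − 439/4304)·1696000000/439 = 6.4266269 × 10^13.
Sum = 2.2784009 × 10^15.
SE = √(2.2784009 × 10^15) = 4.773 × 10^7.

4.773 × 10^7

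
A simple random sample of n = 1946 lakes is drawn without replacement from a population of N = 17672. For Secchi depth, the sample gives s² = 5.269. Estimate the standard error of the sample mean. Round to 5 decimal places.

0.04909

Under SRS without replacement, Var(ȳ) = (1 − f)·s²/n with f = n/N = 1946/17672 = 0.11011770.
Var(ȳ) = (1 − 0.11011770)·5.269/1946 = 0.88988230·0.0027076053 = 0.0024094501.
SE(ȳ) = √(0.0024094501) = 0.04909.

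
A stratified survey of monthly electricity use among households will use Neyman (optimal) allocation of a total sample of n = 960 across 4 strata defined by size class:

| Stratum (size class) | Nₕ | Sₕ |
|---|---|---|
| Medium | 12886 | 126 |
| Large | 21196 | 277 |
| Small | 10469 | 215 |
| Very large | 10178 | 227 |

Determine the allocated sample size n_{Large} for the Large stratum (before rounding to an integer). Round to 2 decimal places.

Neyman allocation: nₕ = n·NₕSₕ / Σⱼ NⱼSⱼ.
Σ NⱼSⱼ = 12886·126 + 21196·277 + 10469·215 + 10178·227 = 1.2056169 × 10^7.
n_{Large} = 960·21196·277 / (1.2056169 × 10^7) = 467.52.

467.52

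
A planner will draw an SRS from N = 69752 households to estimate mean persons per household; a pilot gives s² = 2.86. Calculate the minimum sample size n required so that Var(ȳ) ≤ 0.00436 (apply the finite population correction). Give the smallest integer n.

650

Without fpc, n₀ = s²/D = 2.86/0.00436 = 655.9633.
With fpc, (1 − n/N)·s²/n ≤ D requires n ≥ n₀/(1 + n₀/N) = 655.9633/(1 + 655.9633/69752) = 649.8519.
Rounding up, n = 650.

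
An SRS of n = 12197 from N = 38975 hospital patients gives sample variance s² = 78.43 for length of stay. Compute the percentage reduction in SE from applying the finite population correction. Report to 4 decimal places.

f = n/N = 12197/38975 = 0.31294419.
SE_no-fpc = √(s²/n) = 0.080188963; SE_fpc = √((1−f)s²/n) = 0.066467693.
Ratio = √(1−f) = 0.82888829. Reduction = 100·(1 − 0.82888829) = 17.1112%.

17.1112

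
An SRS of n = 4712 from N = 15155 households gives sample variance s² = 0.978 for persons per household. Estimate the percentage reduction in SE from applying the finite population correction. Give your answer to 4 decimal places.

f = n/N = 4712/15155 = 0.31092049.
SE_no-fpc = √(s²/n) = 0.014406775; SE_fpc = √((1−f)s²/n) = 0.011959181.
Ratio = √(1−f) = 0.83010813. Reduction = 100·(1 − 0.83010813) = 16.9892%.

16.9892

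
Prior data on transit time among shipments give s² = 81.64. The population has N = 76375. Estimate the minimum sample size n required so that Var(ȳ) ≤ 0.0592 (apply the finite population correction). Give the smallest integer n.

1355

Without fpc, n₀ = s²/D = 81.64/0.0592 = 1379.0541.
With fpc, (1 − n/N)·s²/n ≤ D requires n ≥ n₀/(1 + n₀/N) = 1379.0541/(1 + 1379.0541/76375) = 1354.5951.
Rounding up, n = 1355.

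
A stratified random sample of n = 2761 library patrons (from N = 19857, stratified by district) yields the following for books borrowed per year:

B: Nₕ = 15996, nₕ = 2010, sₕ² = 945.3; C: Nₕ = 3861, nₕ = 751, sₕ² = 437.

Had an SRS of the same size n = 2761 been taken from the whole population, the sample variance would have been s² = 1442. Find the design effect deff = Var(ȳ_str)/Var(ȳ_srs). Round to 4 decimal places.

Var(ȳ_str) = Σ Wₕ²(1−fₕ)sₕ²/nₕ with Wₕ = Nₕ/19857:
  B: (15996/19857)²·(1−2010/15996)·945.3/2010 = 0.26684019
  C: (3861/19857)²·(1−751/3861)·437/751 = 0.017720437
  → Var(ȳ_str) = 0.28456063.
Var(ȳ_srs) = (1 − 2761/19857)·1442/2761 = 0.44965531.
deff = 0.28456063 / 0.44965531 = 0.6328.

0.6328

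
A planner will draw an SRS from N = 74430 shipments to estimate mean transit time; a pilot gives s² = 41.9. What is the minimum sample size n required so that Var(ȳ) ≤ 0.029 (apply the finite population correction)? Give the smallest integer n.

Without fpc, n₀ = s²/D = 41.9/0.029 = 1444.8276.
With fpc, (1 − n/N)·s²/n ≤ D requires n ≥ n₀/(1 + n₀/N) = 1444.8276/(1 + 1444.8276/74430) = 1417.3148.
Rounding up, n = 1418.

1418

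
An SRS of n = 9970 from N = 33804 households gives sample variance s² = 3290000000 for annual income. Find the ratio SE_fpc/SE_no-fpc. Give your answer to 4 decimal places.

f = n/N = 9970/33804 = 0.29493551.
SE_no-fpc = √(s²/n) = 574.44753; SE_fpc = √((1−f)s²/n) = 482.35279.
Ratio = √(1−f) = 0.83968118.

0.8397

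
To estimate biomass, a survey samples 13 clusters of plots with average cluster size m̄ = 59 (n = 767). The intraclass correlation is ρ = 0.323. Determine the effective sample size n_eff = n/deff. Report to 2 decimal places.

38.87

deff = 1 + (59 − 1)·0.323 = 1 + 18.734 = 19.734.
n_eff = 767 / 19.734 = 38.87.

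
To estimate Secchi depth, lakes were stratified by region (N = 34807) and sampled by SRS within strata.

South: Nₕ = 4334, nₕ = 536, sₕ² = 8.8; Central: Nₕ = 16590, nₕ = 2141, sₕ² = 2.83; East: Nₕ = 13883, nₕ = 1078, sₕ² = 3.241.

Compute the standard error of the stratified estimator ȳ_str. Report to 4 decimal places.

Var(ȳ_str) = Σₕ Wₕ²(1 − fₕ)sₕ²/nₕ with Wₕ = Nₕ/N, N = 34807.
South: Wₕ = 0.12451518; term = 0.12451518²·(1 − 0.12367328)·8.8/536 = 2.2306353 × 10^-4.
Central: Wₕ = 0.47662826; term = 0.47662826²·(1 − 0.12905365)·2.83/2141 = 2.6152955 × 10^-4.
East: Wₕ = 0.39885655; term = 0.39885655²·(1 − 0.07764892)·3.241/1078 = 4.4115377 × 10^-4.
Sum = 9.2574685 × 10^-4.
SE = √(9.2574685 × 10^-4) = 0.0304.

0.0304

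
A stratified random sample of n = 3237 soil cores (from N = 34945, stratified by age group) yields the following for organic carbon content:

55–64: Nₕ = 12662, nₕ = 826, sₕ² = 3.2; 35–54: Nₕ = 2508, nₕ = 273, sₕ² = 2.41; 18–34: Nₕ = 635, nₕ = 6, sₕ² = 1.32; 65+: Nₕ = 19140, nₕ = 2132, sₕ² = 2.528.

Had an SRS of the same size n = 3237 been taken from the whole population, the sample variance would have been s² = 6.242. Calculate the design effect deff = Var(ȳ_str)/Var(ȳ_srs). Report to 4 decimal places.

0.5167

Var(ȳ_str) = Σ Wₕ²(1−fₕ)sₕ²/nₕ with Wₕ = Nₕ/34945:
  55–64: (12662/34945)²·(1−826/12662)·3.2/826 = 4.7545247 × 10^-4
  35–54: (2508/34945)²·(1−273/2508)·2.41/273 = 4.0521859 × 10^-5
  18–34: (635/34945)²·(1−6/635)·1.32/6 = 7.1957648 × 10^-5
  65+: (19140/34945)²·(1−2132/19140)·2.528/2132 = 3.1609306 × 10^-4
  → Var(ȳ_str) = 9.0402504 × 10^-4.
Var(ȳ_srs) = (1 − 3237/34945)·6.242/3237 = 0.0017497051.
deff = (9.0402504 × 10^-4) / 0.0017497051 = 0.5167.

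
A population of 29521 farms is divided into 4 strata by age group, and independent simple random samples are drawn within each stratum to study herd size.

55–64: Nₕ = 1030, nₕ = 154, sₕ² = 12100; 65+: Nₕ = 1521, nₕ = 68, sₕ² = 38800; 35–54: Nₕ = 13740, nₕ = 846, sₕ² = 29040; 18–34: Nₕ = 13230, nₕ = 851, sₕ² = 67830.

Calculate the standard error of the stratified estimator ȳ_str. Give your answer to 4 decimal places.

4.8462

Var(ȳ_str) = Σₕ Wₕ²(1 − fₕ)sₕ²/nₕ with Wₕ = Nₕ/N, N = 29521.
55–64: Wₕ = 0.03489042; term = 0.03489042²·(1 − 0.14951456)·12100/154 = 0.081347433.
65+: Wₕ = 0.05152264; term = 0.05152264²·(1 − 0.04470743)·38800/68 = 1.4469566.
35–54: Wₕ = 0.46543139; term = 0.46543139²·(1 − 0.06157205)·29040/846 = 6.9781214.
18–34: Wₕ = 0.44815555; term = 0.44815555²·(1 − 0.06432351)·67830/851 = 14.978749.
Sum = 23.485174.
SE = √(23.485174) = 4.8462.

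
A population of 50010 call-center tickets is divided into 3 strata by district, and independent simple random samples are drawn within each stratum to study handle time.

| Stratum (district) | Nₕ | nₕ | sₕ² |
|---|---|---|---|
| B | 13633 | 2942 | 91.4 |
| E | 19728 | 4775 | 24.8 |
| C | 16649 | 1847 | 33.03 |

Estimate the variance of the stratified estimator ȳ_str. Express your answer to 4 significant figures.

0.004185

Var(ȳ_str) = Σₕ Wₕ²(1 − fₕ)sₕ²/nₕ with Wₕ = Nₕ/N, N = 50010.
B: Wₕ = 0.27260548; term = 0.27260548²·(1 − 0.21579990)·91.4/2942 = 0.0018105044.
E: Wₕ = 0.39448110; term = 0.39448110²·(1 − 0.24204177)·24.8/4775 = 6.1259858 × 10^-4.
C: Wₕ = 0.33291342; term = 0.33291342²·(1 − 0.11093759)·33.03/1847 = 0.0017621242.
Sum = 0.0041852272.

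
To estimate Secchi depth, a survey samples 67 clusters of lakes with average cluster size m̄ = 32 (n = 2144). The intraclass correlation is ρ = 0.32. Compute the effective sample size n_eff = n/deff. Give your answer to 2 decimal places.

deff = 1 + (32 − 1)·0.32 = 1 + 9.92 = 10.92.
n_eff = 2144 / 10.92 = 196.34.

196.34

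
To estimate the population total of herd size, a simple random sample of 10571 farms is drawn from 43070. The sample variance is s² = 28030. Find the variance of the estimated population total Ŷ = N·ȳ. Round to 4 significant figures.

Var(Ŷ) = N²·Var(ȳ) = N²·(1 − n/N)·s²/n.
f = 10571/43070 = 0.24543766; Var(ȳ) = 0.75456234·28030/10571 = 2.000793.
Var(Ŷ) = 43070² · 2.000793 = 3.7115208 × 10^9.

3.712 × 10^9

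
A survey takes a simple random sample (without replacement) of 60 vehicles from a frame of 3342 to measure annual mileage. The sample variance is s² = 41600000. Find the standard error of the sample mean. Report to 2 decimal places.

825.16

Under SRS without replacement, Var(ȳ) = (1 − f)·s²/n with f = n/N = 60/3342 = 0.01795332.
Var(ȳ) = (1 − 0.01795332)·41600000/60 = 0.98204668·693333.33 = 680885.7.
SE(ȳ) = √(680885.7) = 825.16.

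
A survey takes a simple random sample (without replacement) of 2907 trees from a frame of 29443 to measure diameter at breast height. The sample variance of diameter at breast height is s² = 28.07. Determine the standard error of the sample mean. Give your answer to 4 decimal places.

Under SRS without replacement, Var(ȳ) = (1 − f)·s²/n with f = n/N = 2907/29443 = 0.09873315.
Var(ȳ) = (1 − 0.09873315)·28.07/2907 = 0.90126685·0.0096560028 = 0.0087026352.
SE(ȳ) = √(0.0087026352) = 0.0933.

0.0933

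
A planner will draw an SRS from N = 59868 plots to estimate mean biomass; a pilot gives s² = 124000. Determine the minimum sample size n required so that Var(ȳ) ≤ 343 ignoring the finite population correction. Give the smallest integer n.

362

Without fpc, n₀ = s²/D = 124000/343 = 361.5160.
Rounding up, n = 362.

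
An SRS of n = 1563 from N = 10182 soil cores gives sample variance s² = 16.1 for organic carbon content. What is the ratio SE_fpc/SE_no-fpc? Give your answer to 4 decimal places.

f = n/N = 1563/10182 = 0.15350619.
SE_no-fpc = √(s²/n) = 0.10149238; SE_fpc = √((1−f)s²/n) = 0.093378167.
Ratio = √(1−f) = 0.92005098.

0.9201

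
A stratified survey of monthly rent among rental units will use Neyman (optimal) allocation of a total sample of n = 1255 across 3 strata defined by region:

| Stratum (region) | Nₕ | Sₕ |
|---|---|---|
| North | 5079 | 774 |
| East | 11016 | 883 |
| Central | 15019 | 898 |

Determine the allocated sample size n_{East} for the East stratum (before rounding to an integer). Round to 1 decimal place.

Neyman allocation: nₕ = n·NₕSₕ / Σⱼ NⱼSⱼ.
Σ NⱼSⱼ = 5079·774 + 11016·883 + 15019·898 = 2.7145336 × 10^7.
n_{East} = 1255·11016·883 / (2.7145336 × 10^7) = 449.7.

449.7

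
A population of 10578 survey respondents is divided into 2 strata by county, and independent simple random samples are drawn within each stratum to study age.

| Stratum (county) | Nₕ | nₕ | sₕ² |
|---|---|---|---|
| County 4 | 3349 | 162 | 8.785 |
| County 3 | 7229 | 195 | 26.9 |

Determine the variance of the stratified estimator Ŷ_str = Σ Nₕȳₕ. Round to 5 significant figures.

Var(Ŷ_str) = Σₕ Nₕ²(1 − fₕ)sₕ²/nₕ.
County 4: 3349²·(1 − 162/3349)·8.785/162 = 578793.92.
County 3: 7229²·(1 − 195/7229)·26.9/195 = 7.0145248 × 10^6.
Sum = 7.5933187 × 10^6.

7.5933 × 10^6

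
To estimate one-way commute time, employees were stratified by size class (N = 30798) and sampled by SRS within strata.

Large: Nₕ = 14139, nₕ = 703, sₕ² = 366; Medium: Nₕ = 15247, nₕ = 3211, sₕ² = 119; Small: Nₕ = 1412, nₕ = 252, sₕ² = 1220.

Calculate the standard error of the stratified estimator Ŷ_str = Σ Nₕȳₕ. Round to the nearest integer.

Var(Ŷ_str) = Σₕ Nₕ²(1 − fₕ)sₕ²/nₕ.
Large: 14139²·(1 − 703/14139)·366/703 = 9.8904135 × 10^7.
Medium: 15247²·(1 − 3211/15247)·119/3211 = 6.8010072 × 10^6.
Small: 1412²·(1 − 252/1412)·1220/252 = 7.9296127 × 10^6.
Sum = 1.1363475 × 10^8.
SE = √(1.1363475 × 10^8) = 10660.

10660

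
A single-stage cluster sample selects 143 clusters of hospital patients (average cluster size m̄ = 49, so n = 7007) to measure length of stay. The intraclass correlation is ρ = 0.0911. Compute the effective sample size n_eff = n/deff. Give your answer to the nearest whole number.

deff = 1 + (49 − 1)·0.0911 = 1 + 4.3728 = 5.3728.
n_eff = 7007 / 5.3728 = 1304.

1304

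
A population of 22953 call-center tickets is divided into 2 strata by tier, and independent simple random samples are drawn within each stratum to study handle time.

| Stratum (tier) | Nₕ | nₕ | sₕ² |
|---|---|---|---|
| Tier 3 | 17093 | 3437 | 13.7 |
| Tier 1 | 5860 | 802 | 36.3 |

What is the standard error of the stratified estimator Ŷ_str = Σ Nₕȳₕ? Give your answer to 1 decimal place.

Var(Ŷ_str) = Σₕ Nₕ²(1 − fₕ)sₕ²/nₕ.
Tier 3: 17093²·(1 − 3437/17093)·13.7/3437 = 930428.14.
Tier 1: 5860²·(1 − 802/5860)·36.3/802 = 1.3415557 × 10^6.
Sum = 2.2719838 × 10^6.
SE = √(2.2719838 × 10^6) = 1507.3.

1507.3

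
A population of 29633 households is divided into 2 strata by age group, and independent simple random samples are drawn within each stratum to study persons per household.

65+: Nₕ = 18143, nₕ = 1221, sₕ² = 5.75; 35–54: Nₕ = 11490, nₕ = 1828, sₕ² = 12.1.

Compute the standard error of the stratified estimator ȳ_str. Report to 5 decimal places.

Var(ȳ_str) = Σₕ Wₕ²(1 − fₕ)sₕ²/nₕ with Wₕ = Nₕ/N, N = 29633.
65+: Wₕ = 0.61225661; term = 0.61225661²·(1 − 0.06729868)·5.75/1221 = 0.0016465.
35–54: Wₕ = 0.38774339; term = 0.38774339²·(1 − 0.15909487)·12.1/1828 = 8.3684495 × 10^-4.
Sum = 0.002483345.
SE = √(0.002483345) = 0.04983.

0.04983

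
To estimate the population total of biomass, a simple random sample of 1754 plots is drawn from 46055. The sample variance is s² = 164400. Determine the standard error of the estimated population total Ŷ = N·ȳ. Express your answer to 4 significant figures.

437300

Var(Ŷ) = N²·Var(ȳ) = N²·(1 − n/N)·s²/n.
f = 1754/46055 = 0.03808490; Var(ȳ) = 0.96191510·164400/1754 = 90.158975.
Var(Ŷ) = 46055² · 90.158975 = 1.9123287 × 10^11.
SE(Ŷ) = √(1.9123287 × 10^11) = 437300.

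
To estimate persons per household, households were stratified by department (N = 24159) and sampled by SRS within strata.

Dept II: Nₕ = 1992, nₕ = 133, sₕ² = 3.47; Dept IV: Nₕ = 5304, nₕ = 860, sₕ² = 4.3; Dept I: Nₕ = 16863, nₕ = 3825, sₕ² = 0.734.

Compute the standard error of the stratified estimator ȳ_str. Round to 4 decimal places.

Var(ȳ_str) = Σₕ Wₕ²(1 − fₕ)sₕ²/nₕ with Wₕ = Nₕ/N, N = 24159.
Dept II: Wₕ = 0.08245374; term = 0.08245374²·(1 − 0.06676707)·3.47/133 = 1.6553455 × 10^-4.
Dept IV: Wₕ = 0.21954551; term = 0.21954551²·(1 − 0.16214178)·4.3/860 = 2.019248 × 10^-4.
Dept I: Wₕ = 0.69800075; term = 0.69800075²·(1 − 0.22682797)·0.734/3825 = 7.2285723 × 10^-5.
Sum = 4.3974507 × 10^-4.
SE = √(4.3974507 × 10^-4) = 0.0210.

0.0210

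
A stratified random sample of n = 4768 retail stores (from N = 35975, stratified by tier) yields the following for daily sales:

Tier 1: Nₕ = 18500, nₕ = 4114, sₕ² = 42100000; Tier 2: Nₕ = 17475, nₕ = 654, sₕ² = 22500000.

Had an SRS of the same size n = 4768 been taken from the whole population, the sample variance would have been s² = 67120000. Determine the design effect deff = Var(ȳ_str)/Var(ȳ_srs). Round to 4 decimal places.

Var(ȳ_str) = Σ Wₕ²(1−fₕ)sₕ²/nₕ with Wₕ = Nₕ/35975:
  Tier 1: (18500/35975)²·(1−4114/18500)·42100000/4114 = 2104.3985
  Tier 2: (17475/35975)²·(1−654/17475)·22500000/654 = 7813.9776
  → Var(ȳ_str) = 9918.3761.
Var(ȳ_srs) = (1 − 4768/35975)·67120000/4768 = 12211.441.
deff = 9918.3761 / 12211.441 = 0.8122.

0.8122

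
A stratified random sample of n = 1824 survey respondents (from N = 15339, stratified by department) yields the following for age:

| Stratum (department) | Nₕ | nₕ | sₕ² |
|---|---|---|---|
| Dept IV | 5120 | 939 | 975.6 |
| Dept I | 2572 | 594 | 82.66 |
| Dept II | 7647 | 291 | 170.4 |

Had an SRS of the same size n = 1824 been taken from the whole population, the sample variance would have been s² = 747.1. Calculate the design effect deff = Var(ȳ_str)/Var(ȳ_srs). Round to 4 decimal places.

Var(ȳ_str) = Σ Wₕ²(1−fₕ)sₕ²/nₕ with Wₕ = Nₕ/15339:
  Dept IV: (5120/15339)²·(1−939/5120)·975.6/939 = 0.094528384
  Dept I: (2572/15339)²·(1−594/2572)·82.66/594 = 0.0030089302
  Dept II: (7647/15339)²·(1−291/7647)·170.4/291 = 0.1399959
  → Var(ȳ_str) = 0.23753321.
Var(ȳ_srs) = (1 − 1824/15339)·747.1/1824 = 0.36088839.
deff = 0.23753321 / 0.36088839 = 0.6582.

0.6582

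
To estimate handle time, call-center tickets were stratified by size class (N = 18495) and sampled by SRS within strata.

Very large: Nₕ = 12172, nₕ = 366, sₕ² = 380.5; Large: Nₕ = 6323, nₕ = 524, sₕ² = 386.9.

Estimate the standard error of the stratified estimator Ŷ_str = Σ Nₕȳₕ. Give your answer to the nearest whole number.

Var(Ŷ_str) = Σₕ Nₕ²(1 − fₕ)sₕ²/nₕ.
Very large: 12172²·(1 − 366/12172)·380.5/366 = 1.4939577 × 10^8.
Large: 6323²·(1 − 524/6323)·386.9/524 = 2.7073458 × 10^7.
Sum = 1.7646923 × 10^8.
SE = √(1.7646923 × 10^8) = 13284.

13284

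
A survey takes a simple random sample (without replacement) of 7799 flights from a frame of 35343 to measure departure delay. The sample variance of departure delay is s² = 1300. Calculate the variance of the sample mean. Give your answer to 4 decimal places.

0.1299

Under SRS without replacement, Var(ȳ) = (1 − f)·s²/n with f = n/N = 7799/35343 = 0.22066604.
Var(ȳ) = (1 − 0.22066604)·1300/7799 = 0.77933396·0.16668804 = 0.12990565.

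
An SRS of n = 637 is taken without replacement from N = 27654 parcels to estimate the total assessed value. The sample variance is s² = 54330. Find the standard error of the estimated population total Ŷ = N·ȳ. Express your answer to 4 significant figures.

252400

Var(Ŷ) = N²·Var(ȳ) = N²·(1 − n/N)·s²/n.
f = 637/27654 = 0.02303464; Var(ȳ) = 0.97696536·54330/637 = 83.325789.
Var(Ŷ) = 27654² · 83.325789 = 6.3722874 × 10^10.
SE(Ŷ) = √(6.3722874 × 10^10) = 252400.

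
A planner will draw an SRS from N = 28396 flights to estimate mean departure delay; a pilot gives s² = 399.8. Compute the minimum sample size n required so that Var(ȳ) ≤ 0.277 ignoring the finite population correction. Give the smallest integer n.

1444

Without fpc, n₀ = s²/D = 399.8/0.277 = 1443.3213.
Rounding up, n = 1444.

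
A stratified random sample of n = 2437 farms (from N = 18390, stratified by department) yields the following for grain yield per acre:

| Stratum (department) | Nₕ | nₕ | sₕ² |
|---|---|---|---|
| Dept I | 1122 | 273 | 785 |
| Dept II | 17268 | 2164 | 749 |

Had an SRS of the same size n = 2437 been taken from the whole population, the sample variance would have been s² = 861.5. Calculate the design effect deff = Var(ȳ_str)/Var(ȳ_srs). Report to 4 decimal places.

Var(ȳ_str) = Σ Wₕ²(1−fₕ)sₕ²/nₕ with Wₕ = Nₕ/18390:
  Dept I: (1122/18390)²·(1−273/1122)·785/273 = 0.0080992368
  Dept II: (17268/18390)²·(1−2164/17268)·749/2164 = 0.26692861
  → Var(ȳ_str) = 0.27502785.
Var(ȳ_srs) = (1 − 2437/18390)·861.5/2437 = 0.3066623.
deff = 0.27502785 / 0.3066623 = 0.8968.

0.8968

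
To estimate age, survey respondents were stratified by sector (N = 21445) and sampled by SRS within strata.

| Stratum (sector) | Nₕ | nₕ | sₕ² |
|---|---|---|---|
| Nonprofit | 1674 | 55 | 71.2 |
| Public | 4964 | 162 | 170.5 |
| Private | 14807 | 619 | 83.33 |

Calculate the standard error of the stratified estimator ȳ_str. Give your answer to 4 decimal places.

0.3517

Var(ȳ_str) = Σₕ Wₕ²(1 − fₕ)sₕ²/nₕ with Wₕ = Nₕ/N, N = 21445.
Nonprofit: Wₕ = 0.07806015; term = 0.07806015²·(1 − 0.03285544)·71.2/55 = 0.0076289981.
Public: Wₕ = 0.23147587; term = 0.23147587²·(1 − 0.03263497)·170.5/162 = 0.054552065.
Private: Wₕ = 0.69046398; term = 0.69046398²·(1 − 0.04180455)·83.33/619 = 0.061496003.
Sum = 0.12367707.
SE = √(0.12367707) = 0.3517.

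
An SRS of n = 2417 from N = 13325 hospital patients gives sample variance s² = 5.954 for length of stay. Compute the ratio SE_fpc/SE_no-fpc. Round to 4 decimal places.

f = n/N = 2417/13325 = 0.18138837.
SE_no-fpc = √(s²/n) = 0.049632493; SE_fpc = √((1−f)s²/n) = 0.04490607.
Ratio = √(1−f) = 0.90477159.

0.9048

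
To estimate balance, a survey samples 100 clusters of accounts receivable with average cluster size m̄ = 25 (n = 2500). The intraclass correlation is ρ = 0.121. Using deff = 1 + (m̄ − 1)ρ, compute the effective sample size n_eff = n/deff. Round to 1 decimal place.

640.4

deff = 1 + (25 − 1)·0.121 = 1 + 2.904 = 3.904.
n_eff = 2500 / 3.904 = 640.4.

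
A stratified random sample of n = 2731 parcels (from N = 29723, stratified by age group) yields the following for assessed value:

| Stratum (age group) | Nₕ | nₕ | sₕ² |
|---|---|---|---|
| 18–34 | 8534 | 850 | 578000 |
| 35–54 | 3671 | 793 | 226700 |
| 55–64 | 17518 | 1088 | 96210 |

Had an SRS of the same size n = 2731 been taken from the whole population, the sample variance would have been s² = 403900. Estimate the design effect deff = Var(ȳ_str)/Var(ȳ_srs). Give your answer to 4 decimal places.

Var(ȳ_str) = Σ Wₕ²(1−fₕ)sₕ²/nₕ with Wₕ = Nₕ/29723:
  18–34: (8534/29723)²·(1−850/8534)·578000/850 = 50.473524
  35–54: (3671/29723)²·(1−793/3671)·226700/793 = 3.4187569
  55–64: (17518/29723)²·(1−1088/17518)·96210/1088 = 28.808996
  → Var(ȳ_str) = 82.701277.
Var(ȳ_srs) = (1 − 2731/29723)·403900/2731 = 134.30574.
deff = 82.701277 / 134.30574 = 0.6158.

0.6158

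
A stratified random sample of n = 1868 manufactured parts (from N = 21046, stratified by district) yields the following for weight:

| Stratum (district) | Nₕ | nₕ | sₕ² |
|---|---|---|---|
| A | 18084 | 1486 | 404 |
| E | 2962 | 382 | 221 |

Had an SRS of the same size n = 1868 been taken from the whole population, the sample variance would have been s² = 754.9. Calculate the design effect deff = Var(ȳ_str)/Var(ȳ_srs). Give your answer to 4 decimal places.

Var(ȳ_str) = Σ Wₕ²(1−fₕ)sₕ²/nₕ with Wₕ = Nₕ/21046:
  A: (18084/21046)²·(1−1486/18084)·404/1486 = 0.18423565
  E: (2962/21046)²·(1−382/2962)·221/382 = 0.0099814708
  → Var(ȳ_str) = 0.19421712.
Var(ȳ_srs) = (1 − 1868/21046)·754.9/1868 = 0.36825301.
deff = 0.19421712 / 0.36825301 = 0.5274.

0.5274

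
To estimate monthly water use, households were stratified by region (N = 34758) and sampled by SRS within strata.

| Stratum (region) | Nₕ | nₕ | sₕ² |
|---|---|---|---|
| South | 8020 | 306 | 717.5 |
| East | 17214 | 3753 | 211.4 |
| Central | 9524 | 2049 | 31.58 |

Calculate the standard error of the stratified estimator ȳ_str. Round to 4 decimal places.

0.3630

Var(ȳ_str) = Σₕ Wₕ²(1 − fₕ)sₕ²/nₕ with Wₕ = Nₕ/N, N = 34758.
South: Wₕ = 0.23073825; term = 0.23073825²·(1 − 0.03815461)·717.5/306 = 0.12007288.
East: Wₕ = 0.49525289; term = 0.49525289²·(1 − 0.21802022)·211.4/3753 = 0.010803786.
Central: Wₕ = 0.27400886; term = 0.27400886²·(1 − 0.21514070)·31.58/2049 = 9.0822028 × 10^-4.
Sum = 0.13178489.
SE = √(0.13178489) = 0.3630.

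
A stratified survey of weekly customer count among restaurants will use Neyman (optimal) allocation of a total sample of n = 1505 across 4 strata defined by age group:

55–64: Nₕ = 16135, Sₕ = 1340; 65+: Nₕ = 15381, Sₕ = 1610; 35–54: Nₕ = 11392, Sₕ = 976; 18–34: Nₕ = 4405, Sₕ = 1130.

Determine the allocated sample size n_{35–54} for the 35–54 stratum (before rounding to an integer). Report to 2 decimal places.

267.82

Neyman allocation: nₕ = n·NₕSₕ / Σⱼ NⱼSⱼ.
Σ NⱼSⱼ = 16135·1340 + 15381·1610 + 11392·976 + 4405·1130 = 6.2480552 × 10^7.
n_{35–54} = 1505·11392·976 / (6.2480552 × 10^7) = 267.82.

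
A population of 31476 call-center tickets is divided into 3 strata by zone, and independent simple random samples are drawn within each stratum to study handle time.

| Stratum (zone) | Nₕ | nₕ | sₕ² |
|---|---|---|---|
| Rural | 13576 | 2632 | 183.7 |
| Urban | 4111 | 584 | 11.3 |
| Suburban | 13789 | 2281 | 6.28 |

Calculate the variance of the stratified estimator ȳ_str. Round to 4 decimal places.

0.0112

Var(ȳ_str) = Σₕ Wₕ²(1 − fₕ)sₕ²/nₕ with Wₕ = Nₕ/N, N = 31476.
Rural: Wₕ = 0.43131275; term = 0.43131275²·(1 − 0.19387154)·183.7/2632 = 0.010466756.
Urban: Wₕ = 0.13060745; term = 0.13060745²·(1 − 0.14205789)·11.3/584 = 2.8317797 × 10^-4.
Suburban: Wₕ = 0.43807981; term = 0.43807981²·(1 − 0.16542171)·6.28/2281 = 4.4096885 × 10^-4.
Sum = 0.011190903.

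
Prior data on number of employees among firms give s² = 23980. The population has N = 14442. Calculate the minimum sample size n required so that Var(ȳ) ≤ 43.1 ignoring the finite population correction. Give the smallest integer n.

557

Without fpc, n₀ = s²/D = 23980/43.1 = 556.3805.
Rounding up, n = 557.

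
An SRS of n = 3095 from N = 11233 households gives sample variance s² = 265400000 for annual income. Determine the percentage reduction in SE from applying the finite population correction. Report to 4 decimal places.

14.8840

f = n/N = 3095/11233 = 0.27552746.
SE_no-fpc = √(s²/n) = 292.83308; SE_fpc = √((1−f)s²/n) = 249.24766.
Ratio = √(1−f) = 0.85115952. Reduction = 100·(1 − 0.85115952) = 14.8840%.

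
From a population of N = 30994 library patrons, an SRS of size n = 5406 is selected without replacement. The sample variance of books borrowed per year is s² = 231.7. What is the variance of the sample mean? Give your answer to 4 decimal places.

Under SRS without replacement, Var(ȳ) = (1 − f)·s²/n with f = n/N = 5406/30994 = 0.17442086.
Var(ȳ) = (1 − 0.17442086)·231.7/5406 = 0.82557914·0.042859785 = 0.035384145.

0.0354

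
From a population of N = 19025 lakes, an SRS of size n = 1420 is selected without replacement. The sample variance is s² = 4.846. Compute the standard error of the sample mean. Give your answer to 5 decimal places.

0.05620

Under SRS without replacement, Var(ȳ) = (1 − f)·s²/n with f = n/N = 1420/19025 = 0.07463863.
Var(ȳ) = (1 − 0.07463863)·4.846/1420 = 0.92536137·0.0034126761 = 0.0031579586.
SE(ȳ) = √(0.0031579586) = 0.05620.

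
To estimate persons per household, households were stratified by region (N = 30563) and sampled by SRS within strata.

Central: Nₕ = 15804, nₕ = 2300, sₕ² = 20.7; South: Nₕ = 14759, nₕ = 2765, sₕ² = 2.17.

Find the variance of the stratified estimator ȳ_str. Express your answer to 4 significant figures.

0.002205

Var(ȳ_str) = Σₕ Wₕ²(1 − fₕ)sₕ²/nₕ with Wₕ = Nₕ/N, N = 30563.
Central: Wₕ = 0.51709583; term = 0.51709583²·(1 − 0.14553278)·20.7/2300 = 0.0020562693.
South: Wₕ = 0.48290417; term = 0.48290417²·(1 − 0.18734332)·2.17/2765 = 1.487283 × 10^-4.
Sum = 0.0022049976.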